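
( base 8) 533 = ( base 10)347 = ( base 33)AH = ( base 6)1335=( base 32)ar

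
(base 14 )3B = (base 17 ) 32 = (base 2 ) 110101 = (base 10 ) 53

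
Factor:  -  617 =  - 617^1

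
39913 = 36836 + 3077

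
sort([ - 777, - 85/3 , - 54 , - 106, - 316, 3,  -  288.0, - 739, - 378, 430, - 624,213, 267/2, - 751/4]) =[ - 777,-739, - 624, - 378, - 316, - 288.0, - 751/4,- 106, - 54,- 85/3, 3,267/2,213,430 ] 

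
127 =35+92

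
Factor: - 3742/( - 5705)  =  2^1*5^( - 1)*7^ ( - 1)*163^( - 1)*1871^1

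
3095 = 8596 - 5501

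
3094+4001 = 7095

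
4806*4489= 21574134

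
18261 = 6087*3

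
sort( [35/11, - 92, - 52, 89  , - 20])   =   [ - 92,-52,- 20,  35/11,89 ] 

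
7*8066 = 56462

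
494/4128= 247/2064 = 0.12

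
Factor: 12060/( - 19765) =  - 2^2  *3^2*59^(-1 ) = - 36/59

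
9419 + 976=10395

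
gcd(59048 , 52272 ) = 968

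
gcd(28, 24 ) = 4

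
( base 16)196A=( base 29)7la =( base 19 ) I08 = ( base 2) 1100101101010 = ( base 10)6506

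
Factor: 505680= 2^4*3^1*5^1*7^2*43^1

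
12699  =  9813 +2886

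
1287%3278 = 1287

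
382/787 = 382/787 =0.49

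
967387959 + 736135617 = 1703523576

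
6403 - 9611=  - 3208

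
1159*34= 39406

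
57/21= 19/7 = 2.71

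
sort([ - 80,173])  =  [ - 80,173 ]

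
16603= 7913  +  8690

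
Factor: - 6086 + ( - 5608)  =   - 11694 = - 2^1*3^1*1949^1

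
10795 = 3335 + 7460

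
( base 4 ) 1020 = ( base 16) 48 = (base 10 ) 72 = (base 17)44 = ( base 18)40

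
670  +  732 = 1402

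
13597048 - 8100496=5496552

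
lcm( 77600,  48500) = 388000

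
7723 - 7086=637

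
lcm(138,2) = 138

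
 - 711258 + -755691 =-1466949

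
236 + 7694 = 7930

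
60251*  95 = 5723845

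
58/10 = 29/5 = 5.80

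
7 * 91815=642705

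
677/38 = 677/38=17.82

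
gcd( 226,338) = 2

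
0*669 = 0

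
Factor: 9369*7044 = 65995236 = 2^2*3^4*347^1*587^1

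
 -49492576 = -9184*5389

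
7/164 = 7/164 = 0.04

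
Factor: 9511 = 9511^1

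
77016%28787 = 19442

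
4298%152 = 42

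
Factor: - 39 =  - 3^1  *  13^1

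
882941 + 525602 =1408543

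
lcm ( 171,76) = 684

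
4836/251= 4836/251= 19.27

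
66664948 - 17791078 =48873870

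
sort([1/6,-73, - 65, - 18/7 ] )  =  [ - 73,- 65, - 18/7, 1/6 ]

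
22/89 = 22/89 = 0.25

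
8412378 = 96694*87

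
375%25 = 0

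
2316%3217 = 2316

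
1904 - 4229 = -2325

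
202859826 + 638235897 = 841095723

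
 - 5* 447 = -2235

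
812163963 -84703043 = 727460920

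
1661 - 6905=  - 5244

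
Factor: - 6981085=  -  5^1* 1396217^1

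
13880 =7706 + 6174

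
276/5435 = 276/5435 = 0.05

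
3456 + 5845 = 9301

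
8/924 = 2/231 = 0.01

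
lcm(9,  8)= 72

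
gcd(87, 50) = 1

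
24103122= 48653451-24550329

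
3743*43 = 160949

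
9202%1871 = 1718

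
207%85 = 37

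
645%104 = 21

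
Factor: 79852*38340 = 3061525680 = 2^4 *3^3*5^1 * 71^1*19963^1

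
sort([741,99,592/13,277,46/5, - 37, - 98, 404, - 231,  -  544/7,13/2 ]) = [ - 231, - 98 ,-544/7 , - 37, 13/2,46/5 , 592/13 , 99,  277,404, 741 ] 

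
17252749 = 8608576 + 8644173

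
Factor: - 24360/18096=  - 35/26 = - 2^( - 1 )* 5^1*7^1*13^ ( - 1) 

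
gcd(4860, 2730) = 30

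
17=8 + 9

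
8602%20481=8602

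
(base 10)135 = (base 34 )3X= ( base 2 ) 10000111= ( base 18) 79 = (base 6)343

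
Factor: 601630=2^1 * 5^1 *17^1*3539^1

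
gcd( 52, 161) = 1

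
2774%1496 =1278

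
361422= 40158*9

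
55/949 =55/949= 0.06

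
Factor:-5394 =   -  2^1 * 3^1*29^1*31^1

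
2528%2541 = 2528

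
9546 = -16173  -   - 25719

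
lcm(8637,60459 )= 60459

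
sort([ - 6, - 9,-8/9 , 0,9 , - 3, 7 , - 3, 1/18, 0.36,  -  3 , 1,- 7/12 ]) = [ - 9, - 6, - 3, - 3, - 3, - 8/9, - 7/12, 0, 1/18, 0.36, 1, 7, 9]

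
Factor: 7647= 3^1*2549^1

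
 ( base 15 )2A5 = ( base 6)2445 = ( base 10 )605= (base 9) 742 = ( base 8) 1135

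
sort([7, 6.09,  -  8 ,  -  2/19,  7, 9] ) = [ - 8, - 2/19, 6.09,  7, 7,9]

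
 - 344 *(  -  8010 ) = 2755440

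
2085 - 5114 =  - 3029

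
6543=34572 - 28029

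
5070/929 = 5070/929 = 5.46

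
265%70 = 55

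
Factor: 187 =11^1*17^1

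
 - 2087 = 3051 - 5138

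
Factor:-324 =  - 2^2 * 3^4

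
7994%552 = 266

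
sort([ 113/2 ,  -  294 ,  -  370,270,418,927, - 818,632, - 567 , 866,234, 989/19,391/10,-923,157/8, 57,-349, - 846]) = [ - 923, - 846,-818,-567, - 370, - 349, - 294  ,  157/8, 391/10 , 989/19  ,  113/2 , 57, 234, 270, 418, 632, 866, 927]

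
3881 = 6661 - 2780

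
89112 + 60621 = 149733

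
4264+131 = 4395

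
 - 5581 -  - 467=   -  5114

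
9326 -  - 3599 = 12925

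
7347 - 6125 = 1222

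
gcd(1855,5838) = 7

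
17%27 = 17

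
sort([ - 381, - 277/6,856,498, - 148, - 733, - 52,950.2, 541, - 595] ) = [-733,-595,-381, - 148, - 52, - 277/6,498,541, 856,950.2]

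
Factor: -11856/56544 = -2^( - 1 )*13^1 *31^( - 1 ) = - 13/62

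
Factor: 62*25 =1550 = 2^1 * 5^2*31^1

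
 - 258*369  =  -95202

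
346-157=189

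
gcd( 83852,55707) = 1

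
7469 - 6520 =949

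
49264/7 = 7037 + 5/7= 7037.71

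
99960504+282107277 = 382067781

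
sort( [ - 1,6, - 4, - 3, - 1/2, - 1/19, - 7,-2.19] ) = [ - 7 , - 4, - 3, - 2.19, - 1, - 1/2,-1/19,  6] 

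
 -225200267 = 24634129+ - 249834396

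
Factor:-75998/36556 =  - 79/38 =- 2^ ( -1 )*19^( - 1 )  *  79^1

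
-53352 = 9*( - 5928) 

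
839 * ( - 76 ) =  - 63764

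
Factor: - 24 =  - 2^3*3^1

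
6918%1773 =1599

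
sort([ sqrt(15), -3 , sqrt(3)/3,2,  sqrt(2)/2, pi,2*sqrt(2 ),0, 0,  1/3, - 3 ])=[ - 3, - 3, 0, 0, 1/3, sqrt(3) /3,  sqrt(2)/2, 2,  2 * sqrt(2 ),pi,  sqrt( 15)]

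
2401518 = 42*57179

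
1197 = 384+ 813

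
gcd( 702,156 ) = 78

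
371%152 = 67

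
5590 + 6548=12138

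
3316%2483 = 833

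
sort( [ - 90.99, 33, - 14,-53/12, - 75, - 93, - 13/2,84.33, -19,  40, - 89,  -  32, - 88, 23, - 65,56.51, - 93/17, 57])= [ - 93, - 90.99, - 89, - 88,  -  75,  -  65 , - 32, - 19, - 14, - 13/2 ,  -  93/17, - 53/12,23,33,40,56.51 , 57,84.33]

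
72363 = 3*24121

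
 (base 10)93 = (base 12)79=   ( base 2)1011101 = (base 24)3L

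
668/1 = 668= 668.00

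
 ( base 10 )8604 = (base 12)4B90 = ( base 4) 2012130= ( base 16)219C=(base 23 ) g62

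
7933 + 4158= 12091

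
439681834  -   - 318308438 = 757990272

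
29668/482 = 61 + 133/241 = 61.55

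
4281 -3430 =851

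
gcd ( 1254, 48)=6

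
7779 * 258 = 2006982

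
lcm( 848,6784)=6784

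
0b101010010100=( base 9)3638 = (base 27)3j8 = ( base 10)2708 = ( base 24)4GK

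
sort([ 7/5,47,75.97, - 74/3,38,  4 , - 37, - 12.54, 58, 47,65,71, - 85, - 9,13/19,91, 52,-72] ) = [ - 85, - 72,- 37,  -  74/3, - 12.54, - 9, 13/19,  7/5, 4,38,47, 47 , 52,  58,  65, 71, 75.97,91 ] 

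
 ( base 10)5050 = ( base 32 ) 4TQ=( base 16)13BA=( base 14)1baa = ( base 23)9CD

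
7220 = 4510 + 2710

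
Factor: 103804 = 2^2 * 25951^1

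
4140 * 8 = 33120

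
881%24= 17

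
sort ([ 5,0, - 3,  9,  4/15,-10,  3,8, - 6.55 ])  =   [  -  10 ,-6.55 ,-3, 0,  4/15 , 3,5,8,9] 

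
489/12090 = 163/4030 = 0.04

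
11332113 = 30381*373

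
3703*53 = 196259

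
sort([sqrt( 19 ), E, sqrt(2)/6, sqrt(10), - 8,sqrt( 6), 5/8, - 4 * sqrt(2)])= [  -  8, - 4*sqrt(2 ), sqrt( 2)/6, 5/8, sqrt( 6), E, sqrt( 10) , sqrt(19)]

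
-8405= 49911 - 58316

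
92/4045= 92/4045=0.02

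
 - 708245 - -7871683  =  7163438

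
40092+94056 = 134148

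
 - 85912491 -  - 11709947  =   - 74202544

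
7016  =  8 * 877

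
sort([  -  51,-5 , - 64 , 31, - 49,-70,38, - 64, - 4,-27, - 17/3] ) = [-70,- 64, - 64,- 51,-49,- 27 , - 17/3,-5,-4,  31,38 ]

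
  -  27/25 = -2 + 23/25 = -  1.08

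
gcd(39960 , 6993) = 999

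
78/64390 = 39/32195= 0.00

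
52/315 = 52/315=0.17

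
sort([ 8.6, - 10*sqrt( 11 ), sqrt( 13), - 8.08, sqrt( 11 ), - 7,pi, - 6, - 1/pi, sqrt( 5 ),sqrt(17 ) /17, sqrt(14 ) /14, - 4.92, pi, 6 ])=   [ - 10*sqrt( 11 ), - 8.08 ,-7, - 6, - 4.92, - 1/pi, sqrt( 17 ) /17, sqrt( 14)/14, sqrt(5 ),  pi,pi , sqrt( 11), sqrt( 13 ) , 6, 8.6 ]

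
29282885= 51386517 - 22103632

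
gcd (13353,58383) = 3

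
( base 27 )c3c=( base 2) 10001010001001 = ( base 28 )b7l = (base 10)8841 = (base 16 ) 2289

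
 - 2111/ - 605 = 3 + 296/605=3.49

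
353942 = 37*9566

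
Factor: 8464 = 2^4*23^2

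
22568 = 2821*8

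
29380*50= 1469000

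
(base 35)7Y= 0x117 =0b100010111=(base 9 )340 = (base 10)279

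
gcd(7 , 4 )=1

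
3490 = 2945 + 545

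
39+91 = 130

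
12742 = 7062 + 5680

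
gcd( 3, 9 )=3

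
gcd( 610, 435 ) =5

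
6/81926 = 3/40963 = 0.00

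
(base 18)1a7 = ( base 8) 777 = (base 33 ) fg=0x1FF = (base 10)511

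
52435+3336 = 55771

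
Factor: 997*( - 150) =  - 149550 = - 2^1*3^1*5^2* 997^1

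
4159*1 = 4159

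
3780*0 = 0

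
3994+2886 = 6880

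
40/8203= 40/8203= 0.00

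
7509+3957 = 11466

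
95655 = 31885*3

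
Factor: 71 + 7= 2^1*3^1*13^1 = 78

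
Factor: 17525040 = 2^4 * 3^1*5^1*13^1*41^1*137^1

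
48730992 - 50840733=-2109741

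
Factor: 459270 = 2^1 * 3^8*5^1*7^1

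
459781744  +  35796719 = 495578463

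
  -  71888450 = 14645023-86533473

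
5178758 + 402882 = 5581640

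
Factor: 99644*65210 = 6497785240 = 2^3 * 5^1*29^1*859^1*6521^1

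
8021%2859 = 2303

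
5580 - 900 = 4680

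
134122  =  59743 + 74379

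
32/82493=32/82493 = 0.00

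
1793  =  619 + 1174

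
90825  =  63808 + 27017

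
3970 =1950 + 2020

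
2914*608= 1771712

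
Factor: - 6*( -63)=2^1 * 3^3*7^1 = 378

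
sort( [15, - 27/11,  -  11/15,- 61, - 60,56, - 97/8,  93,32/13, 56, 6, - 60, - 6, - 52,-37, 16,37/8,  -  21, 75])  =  [ - 61, - 60, - 60, -52, - 37, - 21, - 97/8, - 6, - 27/11, - 11/15,32/13,  37/8, 6,15, 16, 56,  56,  75 , 93 ] 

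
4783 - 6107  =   - 1324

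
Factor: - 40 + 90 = 50 = 2^1 * 5^2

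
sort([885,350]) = [ 350, 885 ]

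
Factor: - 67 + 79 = 2^2*3^1  =  12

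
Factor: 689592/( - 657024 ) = -2^ ( - 4 )* 29^( - 1)*487^1 =-487/464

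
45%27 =18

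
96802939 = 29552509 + 67250430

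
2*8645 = 17290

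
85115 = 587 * 145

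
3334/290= 1667/145  =  11.50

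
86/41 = 86/41 = 2.10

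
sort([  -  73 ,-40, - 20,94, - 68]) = [ - 73  , - 68, - 40, -20,94]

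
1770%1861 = 1770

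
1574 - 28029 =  - 26455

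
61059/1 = 61059 = 61059.00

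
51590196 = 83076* 621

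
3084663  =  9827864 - 6743201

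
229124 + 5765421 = 5994545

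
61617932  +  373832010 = 435449942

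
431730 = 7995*54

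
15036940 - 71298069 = - 56261129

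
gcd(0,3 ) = 3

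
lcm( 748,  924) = 15708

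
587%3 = 2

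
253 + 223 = 476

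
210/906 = 35/151 = 0.23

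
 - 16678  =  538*( - 31)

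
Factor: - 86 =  - 2^1*43^1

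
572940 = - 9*( - 63660 )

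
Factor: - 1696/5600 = -5^( - 2 )*7^( - 1) *53^1  =  - 53/175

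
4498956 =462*9738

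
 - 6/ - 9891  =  2/3297 =0.00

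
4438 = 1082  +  3356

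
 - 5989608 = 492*(  -  12174) 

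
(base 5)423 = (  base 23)4L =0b1110001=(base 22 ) 53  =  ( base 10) 113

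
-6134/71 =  - 6134/71 = - 86.39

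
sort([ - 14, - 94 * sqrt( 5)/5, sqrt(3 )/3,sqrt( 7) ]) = [  -  94 * sqrt( 5 ) /5, - 14,sqrt (3 )/3,  sqrt( 7 )] 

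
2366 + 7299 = 9665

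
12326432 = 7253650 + 5072782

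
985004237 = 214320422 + 770683815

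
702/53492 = 351/26746 = 0.01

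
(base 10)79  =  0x4f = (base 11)72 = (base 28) 2n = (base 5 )304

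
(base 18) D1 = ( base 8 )353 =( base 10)235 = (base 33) 74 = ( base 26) 91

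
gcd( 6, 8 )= 2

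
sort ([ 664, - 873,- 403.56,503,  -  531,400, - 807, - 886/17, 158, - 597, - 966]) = [ - 966, - 873, - 807, - 597  , - 531, - 403.56, - 886/17,158,400 , 503, 664 ]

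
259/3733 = 259/3733 = 0.07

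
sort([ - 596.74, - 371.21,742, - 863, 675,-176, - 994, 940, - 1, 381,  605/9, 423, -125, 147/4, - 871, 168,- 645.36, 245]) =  [-994, - 871, - 863, - 645.36, - 596.74, - 371.21, - 176,- 125,-1, 147/4,605/9,168, 245, 381, 423, 675,742, 940]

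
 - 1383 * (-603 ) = 833949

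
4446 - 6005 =-1559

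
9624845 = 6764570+2860275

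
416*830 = 345280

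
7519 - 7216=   303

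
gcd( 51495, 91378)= 1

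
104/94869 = 104/94869=0.00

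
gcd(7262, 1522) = 2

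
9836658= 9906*993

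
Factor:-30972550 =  - 2^1*5^2*7^1*88493^1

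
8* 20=160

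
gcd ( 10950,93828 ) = 6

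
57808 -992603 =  - 934795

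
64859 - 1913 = 62946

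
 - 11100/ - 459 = 3700/153 = 24.18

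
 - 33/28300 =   -  33/28300 = - 0.00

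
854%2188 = 854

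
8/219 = 8/219 = 0.04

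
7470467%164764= 56087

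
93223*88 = 8203624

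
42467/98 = 42467/98 = 433.34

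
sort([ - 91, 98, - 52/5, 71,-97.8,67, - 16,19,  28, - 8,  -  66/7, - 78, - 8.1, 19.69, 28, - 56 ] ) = [ - 97.8, - 91, - 78,  -  56, - 16, - 52/5, - 66/7, - 8.1, - 8,19,19.69,28  ,  28, 67,71,  98] 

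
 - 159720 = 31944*( - 5)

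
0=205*0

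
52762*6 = 316572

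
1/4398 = 1/4398=0.00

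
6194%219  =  62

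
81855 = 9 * 9095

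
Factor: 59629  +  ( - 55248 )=13^1 * 337^1 = 4381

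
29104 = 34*856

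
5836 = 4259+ 1577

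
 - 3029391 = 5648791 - 8678182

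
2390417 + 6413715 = 8804132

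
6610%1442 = 842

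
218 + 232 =450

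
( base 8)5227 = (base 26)407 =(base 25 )48b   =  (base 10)2711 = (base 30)30B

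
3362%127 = 60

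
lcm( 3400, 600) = 10200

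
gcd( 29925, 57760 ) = 95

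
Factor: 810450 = 2^1*3^2*5^2*1801^1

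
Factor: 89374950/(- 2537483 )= - 2^1*3^2*5^2*7^1*13^(  -  1 )*17^1*47^( - 1 ) * 1669^1*4153^ ( - 1 )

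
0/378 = 0 = 0.00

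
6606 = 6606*1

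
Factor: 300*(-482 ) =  - 144600 = -2^3* 3^1*5^2*241^1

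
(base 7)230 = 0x77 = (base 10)119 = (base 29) 43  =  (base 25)4J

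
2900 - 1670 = 1230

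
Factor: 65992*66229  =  4370584168=2^3*73^1*103^1 * 113^1*643^1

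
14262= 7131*2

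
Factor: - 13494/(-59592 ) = 2^( - 2)*173^1*191^(-1) = 173/764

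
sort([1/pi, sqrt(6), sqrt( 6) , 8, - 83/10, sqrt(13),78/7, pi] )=[ - 83/10,1/pi, sqrt( 6 ), sqrt(6), pi,sqrt(13),8,78/7]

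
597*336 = 200592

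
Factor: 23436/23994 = 42/43 = 2^1*3^1*7^1*43^(-1 ) 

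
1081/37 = 29+8/37= 29.22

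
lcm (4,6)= 12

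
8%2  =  0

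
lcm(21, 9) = 63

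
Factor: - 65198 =-2^1*7^1*4657^1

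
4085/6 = 680  +  5/6 = 680.83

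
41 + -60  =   - 19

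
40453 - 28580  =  11873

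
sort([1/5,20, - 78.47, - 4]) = [ - 78.47, - 4, 1/5,20]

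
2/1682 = 1/841 = 0.00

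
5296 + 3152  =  8448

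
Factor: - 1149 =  - 3^1*383^1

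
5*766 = 3830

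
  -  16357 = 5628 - 21985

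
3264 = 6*544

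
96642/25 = 96642/25  =  3865.68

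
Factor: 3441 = 3^1*31^1*37^1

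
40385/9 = 4487 + 2/9 = 4487.22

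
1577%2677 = 1577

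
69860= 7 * 9980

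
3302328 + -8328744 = -5026416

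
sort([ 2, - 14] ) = [ - 14,2 ] 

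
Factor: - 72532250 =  - 2^1*5^3*7^2*31^1*191^1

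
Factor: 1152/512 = 2^( - 2 )*3^2 = 9/4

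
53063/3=53063/3 = 17687.67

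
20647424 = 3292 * 6272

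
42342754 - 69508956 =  - 27166202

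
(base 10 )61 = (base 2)111101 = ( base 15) 41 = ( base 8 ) 75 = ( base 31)1U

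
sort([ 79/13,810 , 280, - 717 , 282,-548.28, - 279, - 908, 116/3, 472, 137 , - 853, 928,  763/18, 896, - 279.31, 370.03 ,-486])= [ - 908  ,-853 , - 717,-548.28, - 486, - 279.31, - 279, 79/13, 116/3, 763/18, 137, 280, 282,370.03,  472, 810,896,928 ]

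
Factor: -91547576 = - 2^3* 1607^1*7121^1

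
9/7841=9/7841=   0.00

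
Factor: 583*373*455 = 5^1*7^1 *11^1 * 13^1*53^1*373^1 =98943845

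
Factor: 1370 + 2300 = 3670= 2^1*5^1*367^1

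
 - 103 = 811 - 914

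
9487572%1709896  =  938092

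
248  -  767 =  - 519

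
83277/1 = 83277 = 83277.00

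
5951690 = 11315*526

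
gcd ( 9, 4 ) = 1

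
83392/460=181  +  33/115 = 181.29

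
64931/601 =108+23/601= 108.04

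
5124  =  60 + 5064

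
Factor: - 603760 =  -2^4*5^1* 7547^1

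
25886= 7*3698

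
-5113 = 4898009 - 4903122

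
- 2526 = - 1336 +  - 1190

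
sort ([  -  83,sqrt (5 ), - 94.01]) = [ - 94.01, - 83, sqrt( 5) ]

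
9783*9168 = 89690544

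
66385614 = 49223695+17161919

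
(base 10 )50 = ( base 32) 1i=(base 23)24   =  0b110010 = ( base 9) 55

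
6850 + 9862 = 16712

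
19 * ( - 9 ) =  - 171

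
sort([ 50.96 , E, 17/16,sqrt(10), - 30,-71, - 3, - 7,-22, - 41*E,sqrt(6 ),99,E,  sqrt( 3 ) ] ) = [  -  41*E, - 71, - 30,-22  , -7,-3, 17/16,sqrt(3 ), sqrt(6 ),E,E,sqrt(10),  50.96, 99 ] 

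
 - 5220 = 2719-7939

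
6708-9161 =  - 2453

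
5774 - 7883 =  - 2109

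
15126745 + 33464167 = 48590912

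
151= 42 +109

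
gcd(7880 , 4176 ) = 8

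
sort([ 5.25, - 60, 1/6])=[ - 60, 1/6, 5.25]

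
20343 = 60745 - 40402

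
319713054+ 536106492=855819546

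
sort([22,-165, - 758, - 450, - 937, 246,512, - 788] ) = [- 937,  -  788, - 758, - 450, - 165 , 22, 246,512] 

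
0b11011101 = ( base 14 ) 11b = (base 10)221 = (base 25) 8L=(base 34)6H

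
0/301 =0 = 0.00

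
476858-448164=28694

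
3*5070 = 15210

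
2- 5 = -3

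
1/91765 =1/91765 = 0.00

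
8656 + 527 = 9183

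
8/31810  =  4/15905 = 0.00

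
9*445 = 4005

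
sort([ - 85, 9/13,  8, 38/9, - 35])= [  -  85, - 35,9/13, 38/9, 8]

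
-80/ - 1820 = 4/91=   0.04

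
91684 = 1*91684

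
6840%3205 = 430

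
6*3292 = 19752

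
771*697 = 537387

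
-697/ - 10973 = 697/10973 =0.06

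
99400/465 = 19880/93=213.76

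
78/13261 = 78/13261 = 0.01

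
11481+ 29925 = 41406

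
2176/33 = 65 + 31/33 = 65.94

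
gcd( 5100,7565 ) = 85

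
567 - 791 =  - 224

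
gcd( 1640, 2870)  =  410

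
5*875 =4375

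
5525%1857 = 1811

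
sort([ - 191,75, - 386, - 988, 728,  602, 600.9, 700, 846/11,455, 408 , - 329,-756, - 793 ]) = [ - 988, - 793 , - 756, - 386, - 329, - 191, 75, 846/11,408, 455, 600.9,602,700, 728 ]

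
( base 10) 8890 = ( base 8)21272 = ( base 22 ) i82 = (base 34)7ng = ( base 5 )241030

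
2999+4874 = 7873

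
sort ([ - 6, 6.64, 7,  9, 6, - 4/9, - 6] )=[-6, - 6, - 4/9, 6,6.64 , 7, 9 ]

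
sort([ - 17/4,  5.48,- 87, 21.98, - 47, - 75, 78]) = [ - 87, - 75 , - 47, - 17/4,5.48, 21.98 , 78] 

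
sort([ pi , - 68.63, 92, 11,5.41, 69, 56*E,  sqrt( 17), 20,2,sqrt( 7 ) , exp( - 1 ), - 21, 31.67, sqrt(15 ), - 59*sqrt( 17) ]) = [-59 * sqrt( 17 ), - 68.63,  -  21,exp( - 1 ),  2, sqrt( 7), pi, sqrt( 15 ), sqrt( 17),5.41, 11, 20,31.67, 69,92,56*E] 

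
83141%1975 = 191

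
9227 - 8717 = 510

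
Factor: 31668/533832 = 7/118 = 2^( - 1 )*7^1* 59^ ( - 1 ) 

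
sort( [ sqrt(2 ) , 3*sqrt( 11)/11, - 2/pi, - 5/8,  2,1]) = [ - 2/pi, - 5/8, 3*sqrt( 11)/11,1,  sqrt( 2), 2 ] 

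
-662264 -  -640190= - 22074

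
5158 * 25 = 128950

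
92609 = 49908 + 42701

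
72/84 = 6/7=0.86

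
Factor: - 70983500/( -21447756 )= 17745875/5361939 = 3^(  -  2)*5^3* 7^1*11^( - 1)*17^1*41^ ( - 1 )*1193^1*1321^( - 1)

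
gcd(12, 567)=3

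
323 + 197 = 520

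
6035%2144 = 1747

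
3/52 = 3/52= 0.06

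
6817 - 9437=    - 2620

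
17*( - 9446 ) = -160582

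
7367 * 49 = 360983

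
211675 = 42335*5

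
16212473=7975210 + 8237263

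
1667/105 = 1667/105= 15.88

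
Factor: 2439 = 3^2*271^1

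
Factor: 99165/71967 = 5^1*7^( - 1 ) * 11^1*23^ (-1)*149^( -1)*601^1 = 33055/23989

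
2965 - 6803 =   -  3838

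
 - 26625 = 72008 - 98633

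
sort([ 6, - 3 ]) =[-3,6]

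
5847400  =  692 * 8450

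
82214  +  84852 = 167066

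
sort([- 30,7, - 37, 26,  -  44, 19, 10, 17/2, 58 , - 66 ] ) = [-66, - 44, - 37, - 30, 7,17/2, 10, 19, 26, 58]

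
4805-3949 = 856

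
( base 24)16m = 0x2E6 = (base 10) 742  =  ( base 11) 615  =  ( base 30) OM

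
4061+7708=11769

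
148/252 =37/63 = 0.59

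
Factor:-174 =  - 2^1*3^1*29^1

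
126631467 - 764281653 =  - 637650186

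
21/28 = 3/4 = 0.75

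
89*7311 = 650679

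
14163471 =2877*4923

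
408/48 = 17/2 = 8.50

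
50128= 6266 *8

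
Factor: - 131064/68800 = -381/200  =  -2^( - 3)*3^1*5^( - 2 )*127^1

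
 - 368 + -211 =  - 579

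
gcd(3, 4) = 1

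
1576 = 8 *197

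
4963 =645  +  4318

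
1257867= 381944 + 875923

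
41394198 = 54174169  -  12779971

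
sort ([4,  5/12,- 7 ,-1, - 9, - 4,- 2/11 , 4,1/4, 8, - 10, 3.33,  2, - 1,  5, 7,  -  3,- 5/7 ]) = [  -  10, - 9, - 7,- 4,- 3, - 1, - 1,-5/7, - 2/11,1/4 , 5/12,2,3.33,4,4,5, 7, 8]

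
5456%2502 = 452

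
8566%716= 690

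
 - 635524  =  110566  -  746090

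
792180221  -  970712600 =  - 178532379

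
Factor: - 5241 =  - 3^1 * 1747^1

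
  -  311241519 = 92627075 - 403868594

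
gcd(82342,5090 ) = 2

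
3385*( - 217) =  - 734545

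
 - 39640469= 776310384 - 815950853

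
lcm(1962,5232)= 15696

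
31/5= 31/5 = 6.20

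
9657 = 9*1073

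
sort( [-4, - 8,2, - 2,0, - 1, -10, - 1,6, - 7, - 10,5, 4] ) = [ - 10,-10,-8, - 7, - 4, - 2, - 1 , - 1,0,2,4,5,6]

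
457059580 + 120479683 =577539263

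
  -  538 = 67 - 605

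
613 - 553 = 60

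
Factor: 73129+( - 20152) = 3^1*17659^1  =  52977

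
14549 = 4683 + 9866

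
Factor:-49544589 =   -  3^1*73^1*226231^1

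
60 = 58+2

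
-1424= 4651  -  6075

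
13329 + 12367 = 25696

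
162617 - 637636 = -475019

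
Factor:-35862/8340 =  -  2^( - 1 )*5^(  -  1)*43^1  =  -43/10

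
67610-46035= 21575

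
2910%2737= 173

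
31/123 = 31/123 = 0.25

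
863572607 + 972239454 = 1835812061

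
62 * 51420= 3188040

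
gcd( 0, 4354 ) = 4354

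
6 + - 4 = 2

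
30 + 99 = 129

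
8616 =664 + 7952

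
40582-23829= 16753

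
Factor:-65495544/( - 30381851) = 2^3*3^1*2728981^1*30381851^(-1)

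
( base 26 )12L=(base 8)1355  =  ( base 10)749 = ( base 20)1h9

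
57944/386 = 150 + 22/193 = 150.11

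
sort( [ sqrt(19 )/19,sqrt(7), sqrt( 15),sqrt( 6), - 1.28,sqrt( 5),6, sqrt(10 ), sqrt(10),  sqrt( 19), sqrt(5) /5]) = [ - 1.28,  sqrt( 19 ) /19,  sqrt(5 )/5,sqrt(5) , sqrt( 6) , sqrt(7 ),sqrt(10),sqrt(10 ), sqrt( 15), sqrt(19), 6 ]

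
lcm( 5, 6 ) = 30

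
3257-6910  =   - 3653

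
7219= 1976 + 5243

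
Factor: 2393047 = 41^1* 58367^1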